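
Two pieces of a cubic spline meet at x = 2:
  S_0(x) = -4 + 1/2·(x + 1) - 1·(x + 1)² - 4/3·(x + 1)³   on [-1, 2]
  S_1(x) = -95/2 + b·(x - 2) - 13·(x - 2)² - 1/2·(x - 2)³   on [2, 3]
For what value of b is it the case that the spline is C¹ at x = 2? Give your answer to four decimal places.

S_0'(x) = 1/2 - 2·(x + 1) - 4·(x + 1)², so S_0'(2) = -83/2. On the right, S_1'(2) = b, so b = -83/2.

-41.5000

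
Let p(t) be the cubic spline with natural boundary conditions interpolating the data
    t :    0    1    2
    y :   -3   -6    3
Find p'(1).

Put σ_i = p'' at the i-th knot. Here h = (1, 1) and Δ = (-3, 9), so the interior equations h_(i-1)·σ_(i-1) + 2(h_(i-1)+h_i)·σ_i + h_i·σ_(i+1) = 6(Δ_i − Δ_(i-1)) read
  1·σ_0 + 4·σ_1 + 1·σ_2 = 6(Δ_1 - Δ_0) = 72
Natural end conditions: σ_0 = σ_2 = 0.
Forward elimination and back-substitution give σ_0 = 0, σ_1 = 18, σ_2 = 0.
On [1, 2], p'(t) = b_1 + 2c_1·(t - 1) + 3d_1·(t - 1)² with b_1 = Δ_1 - h_1(2σ_1 + σ_2)/6 = 3, c_1 = σ_1/2 = 9, d_1 = (σ_2 - σ_1)/(6h_1) = -3. So p'(1) = 3.

3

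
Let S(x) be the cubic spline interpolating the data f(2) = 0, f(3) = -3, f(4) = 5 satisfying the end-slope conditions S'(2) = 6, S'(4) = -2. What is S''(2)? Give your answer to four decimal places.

-47.5000

With m_i denoting the second derivative at x_i, h_i = 1, 1, and Δ_i = (y_(i+1) − y_i)/h_i = -3, 8:
  1·m_0 + 4·m_1 + 1·m_2 = 6(Δ_1 - Δ_0) = 66
Clamped end conditions give two more equations: 2h_0·m_0 + h_0·m_1 = 6(Δ_0 - S'(2)) = -54 and h_1·m_1 + 2h_1·m_2 = 6(S'(4) - Δ_1) = -60.
Hence m_0 = -95/2, m_1 = 41, m_2 = -101/2.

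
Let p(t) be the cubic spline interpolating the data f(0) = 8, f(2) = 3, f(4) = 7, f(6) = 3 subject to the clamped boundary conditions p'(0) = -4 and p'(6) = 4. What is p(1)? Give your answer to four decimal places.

With M_i denoting the second derivative at x_i, h_i = 2, 2, 2, and Δ_i = (y_(i+1) − y_i)/h_i = -5/2, 2, -2:
  2·M_0 + 8·M_1 + 2·M_2 = 6(Δ_1 - Δ_0) = 27
  2·M_1 + 8·M_2 + 2·M_3 = 6(Δ_2 - Δ_1) = -24
Clamped end conditions give two more equations: 2h_0·M_0 + h_0·M_1 = 6(Δ_0 - p'(0)) = 9 and h_2·M_2 + 2h_2·M_3 = 6(p'(6) - Δ_2) = 36.
Hence M_0 = -13/30, M_1 = 161/30, M_2 = -113/15, M_3 = 383/30.
On [0, 2], p(t) = 8 - 4·t - 13/60·t² + 29/60·t³.
With t = 1: p(1) = 64/15.

4.2667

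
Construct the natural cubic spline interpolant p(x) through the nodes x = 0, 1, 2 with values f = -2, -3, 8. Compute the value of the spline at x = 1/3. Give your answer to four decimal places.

Put m_i = p'' at the i-th knot. Here h = (1, 1) and Δ = (-1, 11), so the interior equations h_(i-1)·m_(i-1) + 2(h_(i-1)+h_i)·m_i + h_i·m_(i+1) = 6(Δ_i − Δ_(i-1)) read
  1·m_0 + 4·m_1 + 1·m_2 = 6(Δ_1 - Δ_0) = 72
Natural end conditions: m_0 = m_2 = 0.
Hence m_0 = 0, m_1 = 18, m_2 = 0.
On [0, 1], p(x) = -2 - 4·x + 0·x² + 3·x³.
With x = 1/3: p(1/3) = -29/9.

-3.2222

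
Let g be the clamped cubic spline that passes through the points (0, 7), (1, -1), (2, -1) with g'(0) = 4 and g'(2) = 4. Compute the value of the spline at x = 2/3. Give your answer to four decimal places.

Put m_i = g'' at the i-th knot. Here h = (1, 1) and Δ = (-8, 0), so the interior equations h_(i-1)·m_(i-1) + 2(h_(i-1)+h_i)·m_i + h_i·m_(i+1) = 6(Δ_i − Δ_(i-1)) read
  1·m_0 + 4·m_1 + 1·m_2 = 6(Δ_1 - Δ_0) = 48
Clamped end conditions give two more equations: 2h_0·m_0 + h_0·m_1 = 6(Δ_0 - g'(0)) = -72 and h_1·m_1 + 2h_1·m_2 = 6(g'(2) - Δ_1) = 24.
Solving the tridiagonal system: m_0 = -48, m_1 = 24, m_2 = 0.
On [0, 1], g(x) = 7 + 4·x - 24·x² + 12·x³.
With x = 2/3: g(2/3) = 23/9.

2.5556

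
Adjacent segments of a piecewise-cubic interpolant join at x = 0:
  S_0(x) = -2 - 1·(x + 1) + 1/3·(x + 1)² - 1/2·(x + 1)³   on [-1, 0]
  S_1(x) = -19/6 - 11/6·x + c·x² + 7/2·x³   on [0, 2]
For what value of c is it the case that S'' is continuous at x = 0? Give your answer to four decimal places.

-1.1667

S_0''(x) = 2/3 - 3·(x + 1), so S_0''(0) = -7/3. On the right, S_1''(0) = 2c, so c = -7/6.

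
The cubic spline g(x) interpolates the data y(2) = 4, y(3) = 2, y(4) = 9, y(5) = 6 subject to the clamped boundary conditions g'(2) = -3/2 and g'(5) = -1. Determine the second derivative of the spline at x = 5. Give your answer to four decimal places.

With m_i denoting the second derivative at x_i, h_i = 1, 1, 1, and Δ_i = (y_(i+1) − y_i)/h_i = -2, 7, -3:
  1·m_0 + 4·m_1 + 1·m_2 = 6(Δ_1 - Δ_0) = 54
  1·m_1 + 4·m_2 + 1·m_3 = 6(Δ_2 - Δ_1) = -60
Clamped end conditions give two more equations: 2h_0·m_0 + h_0·m_1 = 6(Δ_0 - g'(2)) = -3 and h_2·m_2 + 2h_2·m_3 = 6(g'(5) - Δ_2) = 12.
Solving the tridiagonal system: m_0 = -196/15, m_1 = 347/15, m_2 = -382/15, m_3 = 281/15.

18.7333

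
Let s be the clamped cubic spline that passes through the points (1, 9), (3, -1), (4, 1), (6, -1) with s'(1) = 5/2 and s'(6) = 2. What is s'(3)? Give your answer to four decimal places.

Put m_i = s'' at the i-th knot. Here h = (2, 1, 2) and Δ = (-5, 2, -1), so the interior equations h_(i-1)·m_(i-1) + 2(h_(i-1)+h_i)·m_i + h_i·m_(i+1) = 6(Δ_i − Δ_(i-1)) read
  2·m_0 + 6·m_1 + 1·m_2 = 6(Δ_1 - Δ_0) = 42
  1·m_1 + 6·m_2 + 2·m_3 = 6(Δ_2 - Δ_1) = -18
Clamped end conditions give two more equations: 2h_0·m_0 + h_0·m_1 = 6(Δ_0 - s'(1)) = -45 and h_2·m_2 + 2h_2·m_3 = 6(s'(6) - Δ_2) = 18.
Solving: m_0 = -593/32, m_1 = 233/16, m_2 = -133/16, m_3 = 277/32.
On [3, 4], s'(x) = b_1 + 2c_1·(x - 3) + 3d_1·(x - 3)² with b_1 = Δ_1 - h_1(2m_1 + m_2)/6 = -47/32, c_1 = m_1/2 = 233/32, d_1 = (m_2 - m_1)/(6h_1) = -61/16. So s'(3) = -47/32.

-1.4688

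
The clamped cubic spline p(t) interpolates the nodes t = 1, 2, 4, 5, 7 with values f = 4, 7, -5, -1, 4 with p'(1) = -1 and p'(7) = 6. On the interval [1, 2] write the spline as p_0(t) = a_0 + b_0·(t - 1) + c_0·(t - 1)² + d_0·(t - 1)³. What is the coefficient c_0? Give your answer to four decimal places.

10.5753

Put σ_i = p'' at the i-th knot. Here h = (1, 2, 1, 2) and Δ = (3, -6, 4, 5/2), so the interior equations h_(i-1)·σ_(i-1) + 2(h_(i-1)+h_i)·σ_i + h_i·σ_(i+1) = 6(Δ_i − Δ_(i-1)) read
  1·σ_0 + 6·σ_1 + 2·σ_2 = 6(Δ_1 - Δ_0) = -54
  2·σ_1 + 6·σ_2 + 1·σ_3 = 6(Δ_2 - Δ_1) = 60
  1·σ_2 + 6·σ_3 + 2·σ_4 = 6(Δ_3 - Δ_2) = -9
Clamped end conditions give two more equations: 2h_0·σ_0 + h_0·σ_1 = 6(Δ_0 - p'(1)) = 24 and h_3·σ_3 + 2h_3·σ_4 = 6(p'(7) - Δ_3) = 21.
Solving the tridiagonal system: σ_0 = 1967/93, σ_1 = -1702/93, σ_2 = 3223/186, σ_3 = -685/93, σ_4 = 3323/372.
On [1, 2], with p_0(t) = a_0 + b_0·(t - 1) + c_0·(t - 1)² + d_0·(t - 1)³: c_0 = σ_0/2 = 1967/186, d_0 = (σ_1 - σ_0)/(6h_0) = -1223/186, b_0 = Δ_0 - h_0(2σ_0 + σ_1)/6 = -1.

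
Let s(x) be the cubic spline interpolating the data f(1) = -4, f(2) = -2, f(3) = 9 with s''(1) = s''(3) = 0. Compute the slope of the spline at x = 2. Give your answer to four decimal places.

6.5000

Let m_i = s''(x_i). Step sizes h_i = 1, 1; slopes of the chords Δ_i = (y_(i+1) - y_i)/h_i = 2, 11.
  1·m_0 + 4·m_1 + 1·m_2 = 6(Δ_1 - Δ_0) = 54
Natural end conditions: m_0 = m_2 = 0.
Solving: m_0 = 0, m_1 = 27/2, m_2 = 0.
On [2, 3], s'(x) = b_1 + 2c_1·(x - 2) + 3d_1·(x - 2)² with b_1 = Δ_1 - h_1(2m_1 + m_2)/6 = 13/2, c_1 = m_1/2 = 27/4, d_1 = (m_2 - m_1)/(6h_1) = -9/4. So s'(2) = 13/2.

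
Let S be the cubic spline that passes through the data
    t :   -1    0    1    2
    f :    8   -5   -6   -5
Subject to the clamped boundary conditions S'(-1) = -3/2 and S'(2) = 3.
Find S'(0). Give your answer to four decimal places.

-10.6000

Write σ_i for S''(x_i). With h_i = 1, 1, 1 and divided differences Δ_i = -13, -1, 1, the continuity of S' gives the tridiagonal system
  1·σ_0 + 4·σ_1 + 1·σ_2 = 6(Δ_1 - Δ_0) = 72
  1·σ_1 + 4·σ_2 + 1·σ_3 = 6(Δ_2 - Δ_1) = 12
Clamped end conditions give two more equations: 2h_0·σ_0 + h_0·σ_1 = 6(Δ_0 - S'(-1)) = -69 and h_2·σ_2 + 2h_2·σ_3 = 6(S'(2) - Δ_2) = 12.
Hence σ_0 = -254/5, σ_1 = 163/5, σ_2 = -38/5, σ_3 = 49/5.
On [0, 1], S'(t) = b_1 + 2c_1·t + 3d_1·t² with b_1 = Δ_1 - h_1(2σ_1 + σ_2)/6 = -53/5, c_1 = σ_1/2 = 163/10, d_1 = (σ_2 - σ_1)/(6h_1) = -67/10. So S'(0) = -53/5.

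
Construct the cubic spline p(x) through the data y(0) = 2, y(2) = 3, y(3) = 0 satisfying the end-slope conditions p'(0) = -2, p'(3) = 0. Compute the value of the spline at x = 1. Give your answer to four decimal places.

Let M_i = p''(x_i). Step sizes h_i = 2, 1; slopes of the chords Δ_i = (y_(i+1) - y_i)/h_i = 1/2, -3.
  2·M_0 + 6·M_1 + 1·M_2 = 6(Δ_1 - Δ_0) = -21
Clamped end conditions give two more equations: 2h_0·M_0 + h_0·M_1 = 6(Δ_0 - p'(0)) = 15 and h_1·M_1 + 2h_1·M_2 = 6(p'(3) - Δ_1) = 18.
Hence M_0 = 95/12, M_1 = -25/3, M_2 = 79/6.
On [0, 2], p(x) = 2 - 2·x + 95/24·x² - 65/48·x³.
With x = 1: p(1) = 125/48.

2.6042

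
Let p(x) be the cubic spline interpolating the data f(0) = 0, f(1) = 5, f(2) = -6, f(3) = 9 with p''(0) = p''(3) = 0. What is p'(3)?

Put M_i = p'' at the i-th knot. Here h = (1, 1, 1) and Δ = (5, -11, 15), so the interior equations h_(i-1)·M_(i-1) + 2(h_(i-1)+h_i)·M_i + h_i·M_(i+1) = 6(Δ_i − Δ_(i-1)) read
  1·M_0 + 4·M_1 + 1·M_2 = 6(Δ_1 - Δ_0) = -96
  1·M_1 + 4·M_2 + 1·M_3 = 6(Δ_2 - Δ_1) = 156
Natural end conditions: M_0 = M_3 = 0.
Hence M_0 = 0, M_1 = -36, M_2 = 48, M_3 = 0.
On [2, 3], p'(x) = b_2 + 2c_2·(x - 2) + 3d_2·(x - 2)² with b_2 = Δ_2 - h_2(2M_2 + M_3)/6 = -1, c_2 = M_2/2 = 24, d_2 = (M_3 - M_2)/(6h_2) = -8. So p'(3) = 23.

23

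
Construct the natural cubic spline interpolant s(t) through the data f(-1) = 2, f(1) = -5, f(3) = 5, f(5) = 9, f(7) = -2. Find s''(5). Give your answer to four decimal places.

Let M_i = s''(x_i). Step sizes h_i = 2, 2, 2, 2; slopes of the chords Δ_i = (y_(i+1) - y_i)/h_i = -7/2, 5, 2, -11/2.
  2·M_0 + 8·M_1 + 2·M_2 = 6(Δ_1 - Δ_0) = 51
  2·M_1 + 8·M_2 + 2·M_3 = 6(Δ_2 - Δ_1) = -18
  2·M_2 + 8·M_3 + 2·M_4 = 6(Δ_3 - Δ_2) = -45
Natural end conditions: M_0 = M_4 = 0.
Solving the tridiagonal system: M_0 = 0, M_1 = 99/14, M_2 = -39/14, M_3 = -69/14, M_4 = 0.

-4.9286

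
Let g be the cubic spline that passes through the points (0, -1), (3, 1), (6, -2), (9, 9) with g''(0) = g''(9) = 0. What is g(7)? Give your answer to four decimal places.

0.1605

Write M_i for g''(x_i). With h_i = 3, 3, 3 and divided differences Δ_i = 2/3, -1, 11/3, the continuity of g' gives the tridiagonal system
  3·M_0 + 12·M_1 + 3·M_2 = 6(Δ_1 - Δ_0) = -10
  3·M_1 + 12·M_2 + 3·M_3 = 6(Δ_2 - Δ_1) = 28
Natural end conditions: M_0 = M_3 = 0.
Forward elimination and back-substitution give M_0 = 0, M_1 = -68/45, M_2 = 122/45, M_3 = 0.
On [6, 9], g(t) = -2 + 43/45·(t - 6) + 61/45·(t - 6)² - 61/405·(t - 6)³.
With (t - 6) = 1: g(7) = 13/81.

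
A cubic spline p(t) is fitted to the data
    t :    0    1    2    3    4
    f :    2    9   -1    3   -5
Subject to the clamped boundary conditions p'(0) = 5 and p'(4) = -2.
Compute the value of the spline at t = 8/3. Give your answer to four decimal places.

1.9524

Let σ_i = p''(x_i). Step sizes h_i = 1, 1, 1, 1; slopes of the chords Δ_i = (y_(i+1) - y_i)/h_i = 7, -10, 4, -8.
  1·σ_0 + 4·σ_1 + 1·σ_2 = 6(Δ_1 - Δ_0) = -102
  1·σ_1 + 4·σ_2 + 1·σ_3 = 6(Δ_2 - Δ_1) = 84
  1·σ_2 + 4·σ_3 + 1·σ_4 = 6(Δ_3 - Δ_2) = -72
Clamped end conditions give two more equations: 2h_0·σ_0 + h_0·σ_1 = 6(Δ_0 - p'(0)) = 12 and h_3·σ_3 + 2h_3·σ_4 = 6(p'(4) - Δ_3) = 36.
Solving: σ_0 = 191/7, σ_1 = -298/7, σ_2 = 41, σ_3 = -262/7, σ_4 = 257/7.
On [2, 3], p(t) = -1 - 24/7·(t - 2) + 41/2·(t - 2)² - 183/14·(t - 2)³.
With (t - 2) = 2/3: p(8/3) = 41/21.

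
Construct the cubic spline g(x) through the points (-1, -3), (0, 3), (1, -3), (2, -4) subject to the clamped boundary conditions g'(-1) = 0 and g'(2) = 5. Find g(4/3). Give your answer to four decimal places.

Write σ_i for g''(x_i). With h_i = 1, 1, 1 and divided differences Δ_i = 6, -6, -1, the continuity of g' gives the tridiagonal system
  1·σ_0 + 4·σ_1 + 1·σ_2 = 6(Δ_1 - Δ_0) = -72
  1·σ_1 + 4·σ_2 + 1·σ_3 = 6(Δ_2 - Δ_1) = 30
Clamped end conditions give two more equations: 2h_0·σ_0 + h_0·σ_1 = 6(Δ_0 - g'(-1)) = 36 and h_2·σ_2 + 2h_2·σ_3 = 6(g'(2) - Δ_2) = 36.
Solving the tridiagonal system: σ_0 = 488/15, σ_1 = -436/15, σ_2 = 176/15, σ_3 = 182/15.
On [1, 2], g(x) = -3 - 104/15·(x - 1) + 88/15·(x - 1)² + 1/15·(x - 1)³.
With (x - 1) = 1/3: g(4/3) = -1886/405.

-4.6568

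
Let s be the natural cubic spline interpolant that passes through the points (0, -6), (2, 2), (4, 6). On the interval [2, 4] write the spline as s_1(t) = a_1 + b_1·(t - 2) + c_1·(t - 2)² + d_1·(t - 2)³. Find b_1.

Let m_i = s''(x_i). Step sizes h_i = 2, 2; slopes of the chords Δ_i = (y_(i+1) - y_i)/h_i = 4, 2.
  2·m_0 + 8·m_1 + 2·m_2 = 6(Δ_1 - Δ_0) = -12
Natural end conditions: m_0 = m_2 = 0.
Solving: m_0 = 0, m_1 = -3/2, m_2 = 0.
On [2, 4], with s_1(t) = a_1 + b_1·(t - 2) + c_1·(t - 2)² + d_1·(t - 2)³: c_1 = m_1/2 = -3/4, d_1 = (m_2 - m_1)/(6h_1) = 1/8, b_1 = Δ_1 - h_1(2m_1 + m_2)/6 = 3.

3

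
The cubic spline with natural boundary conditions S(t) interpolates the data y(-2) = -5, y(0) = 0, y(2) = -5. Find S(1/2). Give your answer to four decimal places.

Put M_i = S'' at the i-th knot. Here h = (2, 2) and Δ = (5/2, -5/2), so the interior equations h_(i-1)·M_(i-1) + 2(h_(i-1)+h_i)·M_i + h_i·M_(i+1) = 6(Δ_i − Δ_(i-1)) read
  2·M_0 + 8·M_1 + 2·M_2 = 6(Δ_1 - Δ_0) = -30
Natural end conditions: M_0 = M_2 = 0.
Solving the tridiagonal system: M_0 = 0, M_1 = -15/4, M_2 = 0.
On [0, 2], S(t) = 0 + 0·t - 15/8·t² + 5/16·t³.
With t = 1/2: S(1/2) = -55/128.

-0.4297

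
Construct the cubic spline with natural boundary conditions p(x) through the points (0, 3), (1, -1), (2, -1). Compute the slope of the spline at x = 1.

With M_i denoting the second derivative at x_i, h_i = 1, 1, and Δ_i = (y_(i+1) − y_i)/h_i = -4, 0:
  1·M_0 + 4·M_1 + 1·M_2 = 6(Δ_1 - Δ_0) = 24
Natural end conditions: M_0 = M_2 = 0.
Solving: M_0 = 0, M_1 = 6, M_2 = 0.
On [1, 2], p'(x) = b_1 + 2c_1·(x - 1) + 3d_1·(x - 1)² with b_1 = Δ_1 - h_1(2M_1 + M_2)/6 = -2, c_1 = M_1/2 = 3, d_1 = (M_2 - M_1)/(6h_1) = -1. So p'(1) = -2.

-2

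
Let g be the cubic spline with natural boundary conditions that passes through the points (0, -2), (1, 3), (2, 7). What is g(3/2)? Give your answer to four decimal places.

Write m_i for g''(x_i). With h_i = 1, 1 and divided differences Δ_i = 5, 4, the continuity of g' gives the tridiagonal system
  1·m_0 + 4·m_1 + 1·m_2 = 6(Δ_1 - Δ_0) = -6
Natural end conditions: m_0 = m_2 = 0.
Solving the tridiagonal system: m_0 = 0, m_1 = -3/2, m_2 = 0.
On [1, 2], g(x) = 3 + 9/2·(x - 1) - 3/4·(x - 1)² + 1/4·(x - 1)³.
With (x - 1) = 1/2: g(3/2) = 163/32.

5.0938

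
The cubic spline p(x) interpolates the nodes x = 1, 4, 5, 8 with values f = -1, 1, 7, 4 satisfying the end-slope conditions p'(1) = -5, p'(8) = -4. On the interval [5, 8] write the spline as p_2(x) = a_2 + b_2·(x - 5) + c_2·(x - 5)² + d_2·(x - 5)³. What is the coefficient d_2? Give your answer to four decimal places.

Let m_i = p''(x_i). Step sizes h_i = 3, 1, 3; slopes of the chords Δ_i = (y_(i+1) - y_i)/h_i = 2/3, 6, -1.
  3·m_0 + 8·m_1 + 1·m_2 = 6(Δ_1 - Δ_0) = 32
  1·m_1 + 8·m_2 + 3·m_3 = 6(Δ_2 - Δ_1) = -42
Clamped end conditions give two more equations: 2h_0·m_0 + h_0·m_1 = 6(Δ_0 - p'(1)) = 34 and h_2·m_2 + 2h_2·m_3 = 6(p'(8) - Δ_2) = -18.
Hence m_0 = 674/165, m_1 = 174/55, m_2 = -306/55, m_3 = -12/55.
On [5, 8], with p_2(x) = a_2 + b_2·(x - 5) + c_2·(x - 5)² + d_2·(x - 5)³: c_2 = m_2/2 = -153/55, d_2 = (m_3 - m_2)/(6h_2) = 49/165, b_2 = Δ_2 - h_2(2m_2 + m_3)/6 = 257/55.

0.2970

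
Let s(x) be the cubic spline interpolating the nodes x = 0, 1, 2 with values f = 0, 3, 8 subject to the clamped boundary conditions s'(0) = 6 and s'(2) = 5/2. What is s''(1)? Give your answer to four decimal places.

Put M_i = s'' at the i-th knot. Here h = (1, 1) and Δ = (3, 5), so the interior equations h_(i-1)·M_(i-1) + 2(h_(i-1)+h_i)·M_i + h_i·M_(i+1) = 6(Δ_i − Δ_(i-1)) read
  1·M_0 + 4·M_1 + 1·M_2 = 6(Δ_1 - Δ_0) = 12
Clamped end conditions give two more equations: 2h_0·M_0 + h_0·M_1 = 6(Δ_0 - s'(0)) = -18 and h_1·M_1 + 2h_1·M_2 = 6(s'(2) - Δ_1) = -15.
Hence M_0 = -55/4, M_1 = 19/2, M_2 = -49/4.

9.5000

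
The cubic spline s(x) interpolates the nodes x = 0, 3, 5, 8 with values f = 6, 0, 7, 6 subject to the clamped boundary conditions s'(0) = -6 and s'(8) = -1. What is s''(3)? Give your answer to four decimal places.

Put M_i = s'' at the i-th knot. Here h = (3, 2, 3) and Δ = (-2, 7/2, -1/3), so the interior equations h_(i-1)·M_(i-1) + 2(h_(i-1)+h_i)·M_i + h_i·M_(i+1) = 6(Δ_i − Δ_(i-1)) read
  3·M_0 + 10·M_1 + 2·M_2 = 6(Δ_1 - Δ_0) = 33
  2·M_1 + 10·M_2 + 3·M_3 = 6(Δ_2 - Δ_1) = -23
Clamped end conditions give two more equations: 2h_0·M_0 + h_0·M_1 = 6(Δ_0 - s'(0)) = 24 and h_2·M_2 + 2h_2·M_3 = 6(s'(8) - Δ_2) = -4.
Solving the tridiagonal system: M_0 = 31/13, M_1 = 42/13, M_2 = -42/13, M_3 = 37/39.

3.2308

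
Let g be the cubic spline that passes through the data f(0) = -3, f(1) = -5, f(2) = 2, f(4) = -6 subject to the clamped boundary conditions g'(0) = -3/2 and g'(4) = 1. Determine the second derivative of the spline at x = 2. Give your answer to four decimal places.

With m_i denoting the second derivative at x_i, h_i = 1, 1, 2, and Δ_i = (y_(i+1) − y_i)/h_i = -2, 7, -4:
  1·m_0 + 4·m_1 + 1·m_2 = 6(Δ_1 - Δ_0) = 54
  1·m_1 + 6·m_2 + 2·m_3 = 6(Δ_2 - Δ_1) = -66
Clamped end conditions give two more equations: 2h_0·m_0 + h_0·m_1 = 6(Δ_0 - g'(0)) = -3 and h_2·m_2 + 2h_2·m_3 = 6(g'(4) - Δ_2) = 30.
Solving the tridiagonal system: m_0 = -136/11, m_1 = 239/11, m_2 = -226/11, m_3 = 391/22.

-20.5455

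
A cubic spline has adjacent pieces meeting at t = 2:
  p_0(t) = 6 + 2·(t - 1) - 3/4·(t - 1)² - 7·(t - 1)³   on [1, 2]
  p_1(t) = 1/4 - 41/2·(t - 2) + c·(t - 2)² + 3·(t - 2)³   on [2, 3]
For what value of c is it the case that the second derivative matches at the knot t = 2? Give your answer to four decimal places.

p_0''(t) = -3/2 - 42·(t - 1), so p_0''(2) = -87/2. On the right, p_1''(2) = 2c, so c = -87/4.

-21.7500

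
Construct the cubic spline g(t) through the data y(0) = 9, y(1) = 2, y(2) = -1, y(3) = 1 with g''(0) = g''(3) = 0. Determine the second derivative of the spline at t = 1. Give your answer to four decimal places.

4.4000

Write m_i for g''(x_i). With h_i = 1, 1, 1 and divided differences Δ_i = -7, -3, 2, the continuity of g' gives the tridiagonal system
  1·m_0 + 4·m_1 + 1·m_2 = 6(Δ_1 - Δ_0) = 24
  1·m_1 + 4·m_2 + 1·m_3 = 6(Δ_2 - Δ_1) = 30
Natural end conditions: m_0 = m_3 = 0.
Solving the tridiagonal system: m_0 = 0, m_1 = 22/5, m_2 = 32/5, m_3 = 0.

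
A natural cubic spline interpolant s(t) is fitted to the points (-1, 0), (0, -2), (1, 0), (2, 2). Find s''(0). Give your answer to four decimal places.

Let M_i = s''(x_i). Step sizes h_i = 1, 1, 1; slopes of the chords Δ_i = (y_(i+1) - y_i)/h_i = -2, 2, 2.
  1·M_0 + 4·M_1 + 1·M_2 = 6(Δ_1 - Δ_0) = 24
  1·M_1 + 4·M_2 + 1·M_3 = 6(Δ_2 - Δ_1) = 0
Natural end conditions: M_0 = M_3 = 0.
Forward elimination and back-substitution give M_0 = 0, M_1 = 32/5, M_2 = -8/5, M_3 = 0.

6.4000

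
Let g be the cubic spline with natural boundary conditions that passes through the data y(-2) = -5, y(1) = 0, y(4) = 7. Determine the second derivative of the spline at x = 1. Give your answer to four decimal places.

Let σ_i = g''(x_i). Step sizes h_i = 3, 3; slopes of the chords Δ_i = (y_(i+1) - y_i)/h_i = 5/3, 7/3.
  3·σ_0 + 12·σ_1 + 3·σ_2 = 6(Δ_1 - Δ_0) = 4
Natural end conditions: σ_0 = σ_2 = 0.
Solving the tridiagonal system: σ_0 = 0, σ_1 = 1/3, σ_2 = 0.

0.3333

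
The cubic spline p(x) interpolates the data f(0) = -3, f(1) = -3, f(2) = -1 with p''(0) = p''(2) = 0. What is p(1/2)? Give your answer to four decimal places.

Write M_i for p''(x_i). With h_i = 1, 1 and divided differences Δ_i = 0, 2, the continuity of p' gives the tridiagonal system
  1·M_0 + 4·M_1 + 1·M_2 = 6(Δ_1 - Δ_0) = 12
Natural end conditions: M_0 = M_2 = 0.
Solving the tridiagonal system: M_0 = 0, M_1 = 3, M_2 = 0.
On [0, 1], p(x) = -3 - 1/2·x + 0·x² + 1/2·x³.
With x = 1/2: p(1/2) = -51/16.

-3.1875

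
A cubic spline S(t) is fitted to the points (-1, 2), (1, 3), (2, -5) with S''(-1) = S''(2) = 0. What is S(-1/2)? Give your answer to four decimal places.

3.5781

Let σ_i = S''(x_i). Step sizes h_i = 2, 1; slopes of the chords Δ_i = (y_(i+1) - y_i)/h_i = 1/2, -8.
  2·σ_0 + 6·σ_1 + 1·σ_2 = 6(Δ_1 - Δ_0) = -51
Natural end conditions: σ_0 = σ_2 = 0.
Solving the tridiagonal system: σ_0 = 0, σ_1 = -17/2, σ_2 = 0.
On [-1, 1], S(t) = 2 + 10/3·(t + 1) + 0·(t + 1)² - 17/24·(t + 1)³.
With (t + 1) = 1/2: S(-1/2) = 229/64.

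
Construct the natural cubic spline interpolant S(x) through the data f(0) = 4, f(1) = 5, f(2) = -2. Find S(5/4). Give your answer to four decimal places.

3.9063

Write σ_i for S''(x_i). With h_i = 1, 1 and divided differences Δ_i = 1, -7, the continuity of S' gives the tridiagonal system
  1·σ_0 + 4·σ_1 + 1·σ_2 = 6(Δ_1 - Δ_0) = -48
Natural end conditions: σ_0 = σ_2 = 0.
Solving: σ_0 = 0, σ_1 = -12, σ_2 = 0.
On [1, 2], S(x) = 5 - 3·(x - 1) - 6·(x - 1)² + 2·(x - 1)³.
With (x - 1) = 1/4: S(5/4) = 125/32.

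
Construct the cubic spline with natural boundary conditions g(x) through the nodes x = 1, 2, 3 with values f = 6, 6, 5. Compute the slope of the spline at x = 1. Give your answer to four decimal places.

0.2500

Write m_i for g''(x_i). With h_i = 1, 1 and divided differences Δ_i = 0, -1, the continuity of g' gives the tridiagonal system
  1·m_0 + 4·m_1 + 1·m_2 = 6(Δ_1 - Δ_0) = -6
Natural end conditions: m_0 = m_2 = 0.
Forward elimination and back-substitution give m_0 = 0, m_1 = -3/2, m_2 = 0.
On [1, 2], g'(x) = b_0 + 2c_0·(x - 1) + 3d_0·(x - 1)² with b_0 = Δ_0 - h_0(2m_0 + m_1)/6 = 1/4, c_0 = m_0/2 = 0, d_0 = (m_1 - m_0)/(6h_0) = -1/4. So g'(1) = 1/4.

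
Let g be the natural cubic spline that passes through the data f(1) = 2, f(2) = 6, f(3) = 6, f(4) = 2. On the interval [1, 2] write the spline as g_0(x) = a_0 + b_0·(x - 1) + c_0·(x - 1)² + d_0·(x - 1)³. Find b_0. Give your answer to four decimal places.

Put M_i = g'' at the i-th knot. Here h = (1, 1, 1) and Δ = (4, 0, -4), so the interior equations h_(i-1)·M_(i-1) + 2(h_(i-1)+h_i)·M_i + h_i·M_(i+1) = 6(Δ_i − Δ_(i-1)) read
  1·M_0 + 4·M_1 + 1·M_2 = 6(Δ_1 - Δ_0) = -24
  1·M_1 + 4·M_2 + 1·M_3 = 6(Δ_2 - Δ_1) = -24
Natural end conditions: M_0 = M_3 = 0.
Hence M_0 = 0, M_1 = -24/5, M_2 = -24/5, M_3 = 0.
On [1, 2], with g_0(x) = a_0 + b_0·(x - 1) + c_0·(x - 1)² + d_0·(x - 1)³: c_0 = M_0/2 = 0, d_0 = (M_1 - M_0)/(6h_0) = -4/5, b_0 = Δ_0 - h_0(2M_0 + M_1)/6 = 24/5.

4.8000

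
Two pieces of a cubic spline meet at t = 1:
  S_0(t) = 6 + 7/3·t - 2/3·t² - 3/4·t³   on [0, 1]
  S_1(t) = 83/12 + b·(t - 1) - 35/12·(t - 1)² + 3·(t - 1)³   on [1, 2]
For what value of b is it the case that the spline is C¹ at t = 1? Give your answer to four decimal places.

-1.2500

S_0'(t) = 7/3 - 4/3·t - 9/4·t², so S_0'(1) = -5/4. On the right, S_1'(1) = b, so b = -5/4.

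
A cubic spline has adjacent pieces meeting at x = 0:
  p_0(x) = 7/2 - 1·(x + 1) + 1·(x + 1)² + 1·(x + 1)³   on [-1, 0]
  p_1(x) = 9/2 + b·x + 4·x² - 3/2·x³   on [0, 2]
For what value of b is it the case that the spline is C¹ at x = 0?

p_0'(x) = -1 + 2·(x + 1) + 3·(x + 1)², so p_0'(0) = 4. On the right, p_1'(0) = b, so b = 4.

4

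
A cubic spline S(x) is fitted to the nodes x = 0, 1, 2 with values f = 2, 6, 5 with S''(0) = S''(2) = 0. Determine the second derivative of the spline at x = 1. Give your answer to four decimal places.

Write m_i for S''(x_i). With h_i = 1, 1 and divided differences Δ_i = 4, -1, the continuity of S' gives the tridiagonal system
  1·m_0 + 4·m_1 + 1·m_2 = 6(Δ_1 - Δ_0) = -30
Natural end conditions: m_0 = m_2 = 0.
Hence m_0 = 0, m_1 = -15/2, m_2 = 0.

-7.5000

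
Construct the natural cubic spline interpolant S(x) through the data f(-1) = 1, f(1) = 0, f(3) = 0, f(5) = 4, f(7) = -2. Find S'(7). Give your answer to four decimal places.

Let m_i = S''(x_i). Step sizes h_i = 2, 2, 2, 2; slopes of the chords Δ_i = (y_(i+1) - y_i)/h_i = -1/2, 0, 2, -3.
  2·m_0 + 8·m_1 + 2·m_2 = 6(Δ_1 - Δ_0) = 3
  2·m_1 + 8·m_2 + 2·m_3 = 6(Δ_2 - Δ_1) = 12
  2·m_2 + 8·m_3 + 2·m_4 = 6(Δ_3 - Δ_2) = -30
Natural end conditions: m_0 = m_4 = 0.
Hence m_0 = 0, m_1 = -33/112, m_2 = 75/28, m_3 = -495/112, m_4 = 0.
On [5, 7], S'(x) = b_3 + 2c_3·(x - 5) + 3d_3·(x - 5)² with b_3 = Δ_3 - h_3(2m_3 + m_4)/6 = -3/56, c_3 = m_3/2 = -495/224, d_3 = (m_4 - m_3)/(6h_3) = 165/448. So S'(7) = -501/112.

-4.4732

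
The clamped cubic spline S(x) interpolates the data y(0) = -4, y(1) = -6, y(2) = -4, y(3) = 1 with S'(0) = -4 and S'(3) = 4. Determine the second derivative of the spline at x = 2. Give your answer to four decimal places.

4.9333

Put σ_i = S'' at the i-th knot. Here h = (1, 1, 1) and Δ = (-2, 2, 5), so the interior equations h_(i-1)·σ_(i-1) + 2(h_(i-1)+h_i)·σ_i + h_i·σ_(i+1) = 6(Δ_i − Δ_(i-1)) read
  1·σ_0 + 4·σ_1 + 1·σ_2 = 6(Δ_1 - Δ_0) = 24
  1·σ_1 + 4·σ_2 + 1·σ_3 = 6(Δ_2 - Δ_1) = 18
Clamped end conditions give two more equations: 2h_0·σ_0 + h_0·σ_1 = 6(Δ_0 - S'(0)) = 12 and h_2·σ_2 + 2h_2·σ_3 = 6(S'(3) - Δ_2) = -6.
Solving: σ_0 = 62/15, σ_1 = 56/15, σ_2 = 74/15, σ_3 = -82/15.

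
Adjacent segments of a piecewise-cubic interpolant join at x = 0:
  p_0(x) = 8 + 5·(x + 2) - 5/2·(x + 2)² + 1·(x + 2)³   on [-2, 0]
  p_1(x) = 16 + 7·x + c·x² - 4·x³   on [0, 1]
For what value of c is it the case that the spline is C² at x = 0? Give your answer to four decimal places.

3.5000

p_0''(x) = -5 + 6·(x + 2), so p_0''(0) = 7. On the right, p_1''(0) = 2c, so c = 7/2.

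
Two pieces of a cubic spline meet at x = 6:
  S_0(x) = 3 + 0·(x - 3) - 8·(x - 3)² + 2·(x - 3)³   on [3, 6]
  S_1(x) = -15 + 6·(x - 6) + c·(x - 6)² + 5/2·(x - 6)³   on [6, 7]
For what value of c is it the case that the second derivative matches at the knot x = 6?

S_0''(x) = -16 + 12·(x - 3), so S_0''(6) = 20. On the right, S_1''(6) = 2c, so c = 10.

10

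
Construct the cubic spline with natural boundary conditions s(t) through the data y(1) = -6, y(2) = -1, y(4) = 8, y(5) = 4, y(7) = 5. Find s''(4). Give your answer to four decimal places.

Put M_i = s'' at the i-th knot. Here h = (1, 2, 1, 2) and Δ = (5, 9/2, -4, 1/2), so the interior equations h_(i-1)·M_(i-1) + 2(h_(i-1)+h_i)·M_i + h_i·M_(i+1) = 6(Δ_i − Δ_(i-1)) read
  1·M_0 + 6·M_1 + 2·M_2 = 6(Δ_1 - Δ_0) = -3
  2·M_1 + 6·M_2 + 1·M_3 = 6(Δ_2 - Δ_1) = -51
  1·M_2 + 6·M_3 + 2·M_4 = 6(Δ_3 - Δ_2) = 27
Natural end conditions: M_0 = M_4 = 0.
Solving the tridiagonal system: M_0 = 0, M_1 = 187/62, M_2 = -327/31, M_3 = 194/31, M_4 = 0.

-10.5484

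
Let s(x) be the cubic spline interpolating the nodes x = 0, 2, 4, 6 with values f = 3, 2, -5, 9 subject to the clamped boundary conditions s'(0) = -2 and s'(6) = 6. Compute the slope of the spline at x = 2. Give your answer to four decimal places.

Write σ_i for s''(x_i). With h_i = 2, 2, 2 and divided differences Δ_i = -1/2, -7/2, 7, the continuity of s' gives the tridiagonal system
  2·σ_0 + 8·σ_1 + 2·σ_2 = 6(Δ_1 - Δ_0) = -18
  2·σ_1 + 8·σ_2 + 2·σ_3 = 6(Δ_2 - Δ_1) = 63
Clamped end conditions give two more equations: 2h_0·σ_0 + h_0·σ_1 = 6(Δ_0 - s'(0)) = 9 and h_2·σ_2 + 2h_2·σ_3 = 6(s'(6) - Δ_2) = -6.
Hence σ_0 = 82/15, σ_1 = -193/30, σ_2 = 169/15, σ_3 = -107/15.
On [2, 4], s'(x) = b_1 + 2c_1·(x - 2) + 3d_1·(x - 2)² with b_1 = Δ_1 - h_1(2σ_1 + σ_2)/6 = -89/30, c_1 = σ_1/2 = -193/60, d_1 = (σ_2 - σ_1)/(6h_1) = 59/40. So s'(2) = -89/30.

-2.9667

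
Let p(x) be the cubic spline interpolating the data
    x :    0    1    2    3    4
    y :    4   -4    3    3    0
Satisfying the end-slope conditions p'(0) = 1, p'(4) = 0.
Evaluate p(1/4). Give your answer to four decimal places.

3.0187

Let M_i = p''(x_i). Step sizes h_i = 1, 1, 1, 1; slopes of the chords Δ_i = (y_(i+1) - y_i)/h_i = -8, 7, 0, -3.
  1·M_0 + 4·M_1 + 1·M_2 = 6(Δ_1 - Δ_0) = 90
  1·M_1 + 4·M_2 + 1·M_3 = 6(Δ_2 - Δ_1) = -42
  1·M_2 + 4·M_3 + 1·M_4 = 6(Δ_3 - Δ_2) = -18
Clamped end conditions give two more equations: 2h_0·M_0 + h_0·M_1 = 6(Δ_0 - p'(0)) = -54 and h_3·M_3 + 2h_3·M_4 = 6(p'(4) - Δ_3) = 18.
Forward elimination and back-substitution give M_0 = -1303/28, M_1 = 547/14, M_2 = -79/4, M_3 = -29/14, M_4 = 281/28.
On [0, 1], p(x) = 4 + 1·x - 1303/56·x² + 799/56·x³.
With x = 1/4: p(1/4) = 10819/3584.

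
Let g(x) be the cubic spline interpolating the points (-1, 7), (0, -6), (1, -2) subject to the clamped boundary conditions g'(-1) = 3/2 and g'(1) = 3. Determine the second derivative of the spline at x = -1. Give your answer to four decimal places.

With m_i denoting the second derivative at x_i, h_i = 1, 1, and Δ_i = (y_(i+1) − y_i)/h_i = -13, 4:
  1·m_0 + 4·m_1 + 1·m_2 = 6(Δ_1 - Δ_0) = 102
Clamped end conditions give two more equations: 2h_0·m_0 + h_0·m_1 = 6(Δ_0 - g'(-1)) = -87 and h_1·m_1 + 2h_1·m_2 = 6(g'(1) - Δ_1) = -6.
Hence m_0 = -273/4, m_1 = 99/2, m_2 = -111/4.

-68.2500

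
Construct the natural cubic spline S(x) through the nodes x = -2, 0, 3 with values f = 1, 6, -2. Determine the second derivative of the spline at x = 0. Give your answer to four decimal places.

Put σ_i = S'' at the i-th knot. Here h = (2, 3) and Δ = (5/2, -8/3), so the interior equations h_(i-1)·σ_(i-1) + 2(h_(i-1)+h_i)·σ_i + h_i·σ_(i+1) = 6(Δ_i − Δ_(i-1)) read
  2·σ_0 + 10·σ_1 + 3·σ_2 = 6(Δ_1 - Δ_0) = -31
Natural end conditions: σ_0 = σ_2 = 0.
Hence σ_0 = 0, σ_1 = -31/10, σ_2 = 0.

-3.1000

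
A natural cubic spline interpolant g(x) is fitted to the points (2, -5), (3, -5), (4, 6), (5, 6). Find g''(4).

Write m_i for g''(x_i). With h_i = 1, 1, 1 and divided differences Δ_i = 0, 11, 0, the continuity of g' gives the tridiagonal system
  1·m_0 + 4·m_1 + 1·m_2 = 6(Δ_1 - Δ_0) = 66
  1·m_1 + 4·m_2 + 1·m_3 = 6(Δ_2 - Δ_1) = -66
Natural end conditions: m_0 = m_3 = 0.
Hence m_0 = 0, m_1 = 22, m_2 = -22, m_3 = 0.

-22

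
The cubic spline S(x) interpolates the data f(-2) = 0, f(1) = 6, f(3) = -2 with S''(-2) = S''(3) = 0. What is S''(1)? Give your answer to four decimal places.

-3.6000

Let M_i = S''(x_i). Step sizes h_i = 3, 2; slopes of the chords Δ_i = (y_(i+1) - y_i)/h_i = 2, -4.
  3·M_0 + 10·M_1 + 2·M_2 = 6(Δ_1 - Δ_0) = -36
Natural end conditions: M_0 = M_2 = 0.
Hence M_0 = 0, M_1 = -18/5, M_2 = 0.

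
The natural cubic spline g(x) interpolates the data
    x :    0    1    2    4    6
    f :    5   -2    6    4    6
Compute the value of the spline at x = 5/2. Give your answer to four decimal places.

7.9866

Put M_i = g'' at the i-th knot. Here h = (1, 1, 2, 2) and Δ = (-7, 8, -1, 1), so the interior equations h_(i-1)·M_(i-1) + 2(h_(i-1)+h_i)·M_i + h_i·M_(i+1) = 6(Δ_i − Δ_(i-1)) read
  1·M_0 + 4·M_1 + 1·M_2 = 6(Δ_1 - Δ_0) = 90
  1·M_1 + 6·M_2 + 2·M_3 = 6(Δ_2 - Δ_1) = -54
  2·M_2 + 8·M_3 + 2·M_4 = 6(Δ_3 - Δ_2) = 12
Natural end conditions: M_0 = M_4 = 0.
Hence M_0 = 0, M_1 = 184/7, M_2 = -106/7, M_3 = 37/7, M_4 = 0.
On [2, 4], g(x) = 6 + 22/3·(x - 2) - 53/7·(x - 2)² + 143/84·(x - 2)³.
With (x - 2) = 1/2: g(5/2) = 1789/224.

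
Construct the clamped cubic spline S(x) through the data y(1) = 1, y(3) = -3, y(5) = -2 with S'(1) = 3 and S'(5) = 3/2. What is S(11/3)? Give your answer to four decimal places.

Put m_i = S'' at the i-th knot. Here h = (2, 2) and Δ = (-2, 1/2), so the interior equations h_(i-1)·m_(i-1) + 2(h_(i-1)+h_i)·m_i + h_i·m_(i+1) = 6(Δ_i − Δ_(i-1)) read
  2·m_0 + 8·m_1 + 2·m_2 = 6(Δ_1 - Δ_0) = 15
Clamped end conditions give two more equations: 2h_0·m_0 + h_0·m_1 = 6(Δ_0 - S'(1)) = -30 and h_1·m_1 + 2h_1·m_2 = 6(S'(5) - Δ_1) = 6.
Solving: m_0 = -39/4, m_1 = 9/2, m_2 = -3/4.
On [3, 5], S(x) = -3 - 9/4·(x - 3) + 9/4·(x - 3)² - 7/16·(x - 3)³.
With (x - 3) = 2/3: S(11/3) = -98/27.

-3.6296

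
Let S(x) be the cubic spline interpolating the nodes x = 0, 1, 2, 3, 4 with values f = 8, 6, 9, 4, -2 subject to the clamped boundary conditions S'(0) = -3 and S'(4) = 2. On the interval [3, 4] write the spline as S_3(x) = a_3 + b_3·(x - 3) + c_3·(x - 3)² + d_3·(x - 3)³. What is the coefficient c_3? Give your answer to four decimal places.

-2.3214

Put M_i = S'' at the i-th knot. Here h = (1, 1, 1, 1) and Δ = (-2, 3, -5, -6), so the interior equations h_(i-1)·M_(i-1) + 2(h_(i-1)+h_i)·M_i + h_i·M_(i+1) = 6(Δ_i − Δ_(i-1)) read
  1·M_0 + 4·M_1 + 1·M_2 = 6(Δ_1 - Δ_0) = 30
  1·M_1 + 4·M_2 + 1·M_3 = 6(Δ_2 - Δ_1) = -48
  1·M_2 + 4·M_3 + 1·M_4 = 6(Δ_3 - Δ_2) = -6
Clamped end conditions give two more equations: 2h_0·M_0 + h_0·M_1 = 6(Δ_0 - S'(0)) = 6 and h_3·M_3 + 2h_3·M_4 = 6(S'(4) - Δ_3) = 48.
Forward elimination and back-substitution give M_0 = -79/28, M_1 = 163/14, M_2 = -55/4, M_3 = -65/14, M_4 = 737/28.
On [3, 4], with S_3(x) = a_3 + b_3·(x - 3) + c_3·(x - 3)² + d_3·(x - 3)³: c_3 = M_3/2 = -65/28, d_3 = (M_4 - M_3)/(6h_3) = 289/56, b_3 = Δ_3 - h_3(2M_3 + M_4)/6 = -495/56.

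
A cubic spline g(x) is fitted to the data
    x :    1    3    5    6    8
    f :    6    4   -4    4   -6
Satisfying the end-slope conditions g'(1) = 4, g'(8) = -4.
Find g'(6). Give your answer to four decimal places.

With σ_i denoting the second derivative at x_i, h_i = 2, 2, 1, 2, and Δ_i = (y_(i+1) − y_i)/h_i = -1, -4, 8, -5:
  2·σ_0 + 8·σ_1 + 2·σ_2 = 6(Δ_1 - Δ_0) = -18
  2·σ_1 + 6·σ_2 + 1·σ_3 = 6(Δ_2 - Δ_1) = 72
  1·σ_2 + 6·σ_3 + 2·σ_4 = 6(Δ_3 - Δ_2) = -78
Clamped end conditions give two more equations: 2h_0·σ_0 + h_0·σ_1 = 6(Δ_0 - g'(1)) = -30 and h_3·σ_3 + 2h_3·σ_4 = 6(g'(8) - Δ_3) = 6.
Hence σ_0 = -296/61, σ_1 = -323/61, σ_2 = 1039/61, σ_3 = -1196/61, σ_4 = 1379/122.
On [6, 8], g'(x) = b_3 + 2c_3·(x - 6) + 3d_3·(x - 6)² with b_3 = Δ_3 - h_3(2σ_3 + σ_4)/6 = 525/122, c_3 = σ_3/2 = -598/61, d_3 = (σ_4 - σ_3)/(6h_3) = 1257/488. So g'(6) = 525/122.

4.3033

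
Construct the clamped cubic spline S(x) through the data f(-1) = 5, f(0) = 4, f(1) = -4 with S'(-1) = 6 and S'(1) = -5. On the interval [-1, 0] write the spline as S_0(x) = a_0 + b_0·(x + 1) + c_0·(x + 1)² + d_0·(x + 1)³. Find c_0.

-8

Let m_i = S''(x_i). Step sizes h_i = 1, 1; slopes of the chords Δ_i = (y_(i+1) - y_i)/h_i = -1, -8.
  1·m_0 + 4·m_1 + 1·m_2 = 6(Δ_1 - Δ_0) = -42
Clamped end conditions give two more equations: 2h_0·m_0 + h_0·m_1 = 6(Δ_0 - S'(-1)) = -42 and h_1·m_1 + 2h_1·m_2 = 6(S'(1) - Δ_1) = 18.
Hence m_0 = -16, m_1 = -10, m_2 = 14.
On [-1, 0], with S_0(x) = a_0 + b_0·(x + 1) + c_0·(x + 1)² + d_0·(x + 1)³: c_0 = m_0/2 = -8, d_0 = (m_1 - m_0)/(6h_0) = 1, b_0 = Δ_0 - h_0(2m_0 + m_1)/6 = 6.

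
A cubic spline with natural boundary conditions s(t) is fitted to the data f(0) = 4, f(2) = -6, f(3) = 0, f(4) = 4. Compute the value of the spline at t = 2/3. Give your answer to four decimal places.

Let σ_i = s''(x_i). Step sizes h_i = 2, 1, 1; slopes of the chords Δ_i = (y_(i+1) - y_i)/h_i = -5, 6, 4.
  2·σ_0 + 6·σ_1 + 1·σ_2 = 6(Δ_1 - Δ_0) = 66
  1·σ_1 + 4·σ_2 + 1·σ_3 = 6(Δ_2 - Δ_1) = -12
Natural end conditions: σ_0 = σ_3 = 0.
Solving: σ_0 = 0, σ_1 = 12, σ_2 = -6, σ_3 = 0.
On [0, 2], s(t) = 4 - 9·t + 0·t² + 1·t³.
With t = 2/3: s(2/3) = -46/27.

-1.7037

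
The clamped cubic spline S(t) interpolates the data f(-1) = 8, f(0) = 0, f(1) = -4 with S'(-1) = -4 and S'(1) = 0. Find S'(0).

-8

With M_i denoting the second derivative at x_i, h_i = 1, 1, and Δ_i = (y_(i+1) − y_i)/h_i = -8, -4:
  1·M_0 + 4·M_1 + 1·M_2 = 6(Δ_1 - Δ_0) = 24
Clamped end conditions give two more equations: 2h_0·M_0 + h_0·M_1 = 6(Δ_0 - S'(-1)) = -24 and h_1·M_1 + 2h_1·M_2 = 6(S'(1) - Δ_1) = 24.
Solving: M_0 = -16, M_1 = 8, M_2 = 8.
On [0, 1], S'(t) = b_1 + 2c_1·t + 3d_1·t² with b_1 = Δ_1 - h_1(2M_1 + M_2)/6 = -8, c_1 = M_1/2 = 4, d_1 = (M_2 - M_1)/(6h_1) = 0. So S'(0) = -8.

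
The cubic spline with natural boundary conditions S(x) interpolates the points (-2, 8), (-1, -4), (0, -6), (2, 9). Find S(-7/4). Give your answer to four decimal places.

4.4854

Let m_i = S''(x_i). Step sizes h_i = 1, 1, 2; slopes of the chords Δ_i = (y_(i+1) - y_i)/h_i = -12, -2, 15/2.
  1·m_0 + 4·m_1 + 1·m_2 = 6(Δ_1 - Δ_0) = 60
  1·m_1 + 6·m_2 + 2·m_3 = 6(Δ_2 - Δ_1) = 57
Natural end conditions: m_0 = m_3 = 0.
Hence m_0 = 0, m_1 = 303/23, m_2 = 168/23, m_3 = 0.
On [-2, -1], S(x) = 8 - 653/46·(x + 2) + 0·(x + 2)² + 101/46·(x + 2)³.
With (x + 2) = 1/4: S(-7/4) = 13205/2944.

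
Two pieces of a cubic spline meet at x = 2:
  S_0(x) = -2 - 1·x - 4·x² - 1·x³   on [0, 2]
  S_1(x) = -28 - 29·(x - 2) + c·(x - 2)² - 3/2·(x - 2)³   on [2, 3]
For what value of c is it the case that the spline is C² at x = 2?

S_0''(x) = -8 - 6·x, so S_0''(2) = -20. On the right, S_1''(2) = 2c, so c = -10.

-10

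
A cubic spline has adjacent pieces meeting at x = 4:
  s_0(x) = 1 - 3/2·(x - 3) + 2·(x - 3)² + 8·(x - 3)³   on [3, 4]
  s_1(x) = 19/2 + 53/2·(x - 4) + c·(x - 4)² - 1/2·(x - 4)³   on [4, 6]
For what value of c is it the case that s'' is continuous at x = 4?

26

s_0''(x) = 4 + 48·(x - 3), so s_0''(4) = 52. On the right, s_1''(4) = 2c, so c = 26.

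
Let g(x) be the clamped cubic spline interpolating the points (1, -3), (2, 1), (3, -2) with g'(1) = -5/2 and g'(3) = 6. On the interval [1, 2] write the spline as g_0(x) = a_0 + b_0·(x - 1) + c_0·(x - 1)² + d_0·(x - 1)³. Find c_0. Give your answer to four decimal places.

Put m_i = g'' at the i-th knot. Here h = (1, 1) and Δ = (4, -3), so the interior equations h_(i-1)·m_(i-1) + 2(h_(i-1)+h_i)·m_i + h_i·m_(i+1) = 6(Δ_i − Δ_(i-1)) read
  1·m_0 + 4·m_1 + 1·m_2 = 6(Δ_1 - Δ_0) = -42
Clamped end conditions give two more equations: 2h_0·m_0 + h_0·m_1 = 6(Δ_0 - g'(1)) = 39 and h_1·m_1 + 2h_1·m_2 = 6(g'(3) - Δ_1) = 54.
Solving the tridiagonal system: m_0 = 137/4, m_1 = -59/2, m_2 = 167/4.
On [1, 2], with g_0(x) = a_0 + b_0·(x - 1) + c_0·(x - 1)² + d_0·(x - 1)³: c_0 = m_0/2 = 137/8, d_0 = (m_1 - m_0)/(6h_0) = -85/8, b_0 = Δ_0 - h_0(2m_0 + m_1)/6 = -5/2.

17.1250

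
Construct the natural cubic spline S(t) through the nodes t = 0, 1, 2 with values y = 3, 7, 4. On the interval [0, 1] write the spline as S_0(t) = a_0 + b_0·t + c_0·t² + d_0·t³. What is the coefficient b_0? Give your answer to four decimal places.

5.7500

With M_i denoting the second derivative at x_i, h_i = 1, 1, and Δ_i = (y_(i+1) − y_i)/h_i = 4, -3:
  1·M_0 + 4·M_1 + 1·M_2 = 6(Δ_1 - Δ_0) = -42
Natural end conditions: M_0 = M_2 = 0.
Solving the tridiagonal system: M_0 = 0, M_1 = -21/2, M_2 = 0.
On [0, 1], with S_0(t) = a_0 + b_0·t + c_0·t² + d_0·t³: c_0 = M_0/2 = 0, d_0 = (M_1 - M_0)/(6h_0) = -7/4, b_0 = Δ_0 - h_0(2M_0 + M_1)/6 = 23/4.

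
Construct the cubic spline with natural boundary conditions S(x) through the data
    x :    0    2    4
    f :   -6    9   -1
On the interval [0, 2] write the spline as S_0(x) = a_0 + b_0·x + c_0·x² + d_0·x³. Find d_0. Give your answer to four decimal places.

Let M_i = S''(x_i). Step sizes h_i = 2, 2; slopes of the chords Δ_i = (y_(i+1) - y_i)/h_i = 15/2, -5.
  2·M_0 + 8·M_1 + 2·M_2 = 6(Δ_1 - Δ_0) = -75
Natural end conditions: M_0 = M_2 = 0.
Forward elimination and back-substitution give M_0 = 0, M_1 = -75/8, M_2 = 0.
On [0, 2], with S_0(x) = a_0 + b_0·x + c_0·x² + d_0·x³: c_0 = M_0/2 = 0, d_0 = (M_1 - M_0)/(6h_0) = -25/32, b_0 = Δ_0 - h_0(2M_0 + M_1)/6 = 85/8.

-0.7813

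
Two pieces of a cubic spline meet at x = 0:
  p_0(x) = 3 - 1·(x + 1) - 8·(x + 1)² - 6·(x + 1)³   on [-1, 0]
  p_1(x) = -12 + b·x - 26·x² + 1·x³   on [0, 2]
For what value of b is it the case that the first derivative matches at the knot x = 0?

-35

p_0'(x) = -1 - 16·(x + 1) - 18·(x + 1)², so p_0'(0) = -35. On the right, p_1'(0) = b, so b = -35.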